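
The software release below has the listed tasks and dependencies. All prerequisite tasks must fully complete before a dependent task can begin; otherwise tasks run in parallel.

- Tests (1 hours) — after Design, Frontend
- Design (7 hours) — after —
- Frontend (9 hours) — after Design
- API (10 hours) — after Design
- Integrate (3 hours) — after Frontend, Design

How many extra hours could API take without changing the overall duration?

Design→Frontend→Integrate = 7+9+3 = 19 sets the makespan at 19 hours.
Longest path through API: 17 hours (earliest finish 17, latest finish 19).
So API can slip 19 − 17 = 2 hours.

2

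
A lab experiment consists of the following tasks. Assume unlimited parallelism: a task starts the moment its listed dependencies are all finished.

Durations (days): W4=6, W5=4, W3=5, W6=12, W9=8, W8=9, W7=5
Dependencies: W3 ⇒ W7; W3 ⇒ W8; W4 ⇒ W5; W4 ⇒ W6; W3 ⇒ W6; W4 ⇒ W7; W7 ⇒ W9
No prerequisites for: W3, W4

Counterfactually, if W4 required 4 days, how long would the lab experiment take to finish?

18

Critical path before the change: W4→W7→W9 = 6+5+8 = 19 giving 19 days.
W4 is on the critical path; changing it to 4 makes that path 17 days.
New critical path: W3→W7→W9 = 5+5+8 = 18 ⇒ 18 days.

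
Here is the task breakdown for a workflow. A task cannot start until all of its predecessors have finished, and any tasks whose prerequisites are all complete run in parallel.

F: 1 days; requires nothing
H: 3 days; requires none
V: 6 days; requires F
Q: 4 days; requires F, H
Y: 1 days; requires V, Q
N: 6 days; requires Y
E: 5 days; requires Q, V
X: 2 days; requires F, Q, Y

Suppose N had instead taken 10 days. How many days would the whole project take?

18

The binding path is F→V→Y→N = 1+6+1+6 = 14; finish at 14 days.
N is on the critical path; changing it to 10 makes that path 18 days.
No other chain overtakes it, so the finish is 18 days.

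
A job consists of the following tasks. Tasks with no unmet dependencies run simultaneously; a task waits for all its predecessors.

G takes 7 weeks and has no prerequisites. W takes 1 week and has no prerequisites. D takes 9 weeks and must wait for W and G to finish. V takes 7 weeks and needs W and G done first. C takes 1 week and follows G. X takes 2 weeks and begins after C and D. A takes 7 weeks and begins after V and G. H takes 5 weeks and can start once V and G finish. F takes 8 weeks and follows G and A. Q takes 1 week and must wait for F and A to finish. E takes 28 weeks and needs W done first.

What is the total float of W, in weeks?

The longest chain is G→V→A→F→Q = 7+7+7+8+1 = 30; overall finish 30 weeks.
Longest path through W: 29 weeks (earliest finish 1, latest finish 2).
So W can slip 2 − 1 = 1 week.

1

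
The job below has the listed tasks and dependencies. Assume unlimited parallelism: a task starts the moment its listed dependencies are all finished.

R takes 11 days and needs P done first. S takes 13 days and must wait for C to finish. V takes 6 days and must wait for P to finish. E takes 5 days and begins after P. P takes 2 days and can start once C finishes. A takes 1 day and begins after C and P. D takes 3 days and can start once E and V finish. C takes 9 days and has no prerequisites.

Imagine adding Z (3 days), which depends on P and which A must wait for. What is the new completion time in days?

Originally the plan takes 22 days.
With Z inserted, A now waits for max(C, P, Z).
New critical path: C→P→R = 9+2+11 = 22 ⇒ 22 days.

22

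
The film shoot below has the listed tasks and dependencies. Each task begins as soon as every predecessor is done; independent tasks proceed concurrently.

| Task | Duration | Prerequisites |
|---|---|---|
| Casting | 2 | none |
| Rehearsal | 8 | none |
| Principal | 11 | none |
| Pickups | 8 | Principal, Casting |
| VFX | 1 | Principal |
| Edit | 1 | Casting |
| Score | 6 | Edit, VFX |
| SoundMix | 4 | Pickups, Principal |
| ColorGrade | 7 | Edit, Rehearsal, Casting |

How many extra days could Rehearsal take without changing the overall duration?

The longest chain is Principal→Pickups→SoundMix = 11+8+4 = 23; overall finish 23 days.
The longest chain containing Rehearsal totals 15 days.
So Rehearsal can slip 16 − 8 = 8 days.

8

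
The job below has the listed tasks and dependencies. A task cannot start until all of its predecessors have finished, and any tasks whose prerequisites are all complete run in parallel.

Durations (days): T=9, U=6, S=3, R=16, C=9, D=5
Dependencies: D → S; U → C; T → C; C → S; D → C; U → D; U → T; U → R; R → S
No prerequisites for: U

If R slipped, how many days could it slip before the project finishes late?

U→T→C→S = 6+9+9+3 = 27 sets the makespan at 27 days.
Longest path through R: 25 days (earliest finish 22, latest finish 24).
Slack of R = 8 − 6 = 2 days.

2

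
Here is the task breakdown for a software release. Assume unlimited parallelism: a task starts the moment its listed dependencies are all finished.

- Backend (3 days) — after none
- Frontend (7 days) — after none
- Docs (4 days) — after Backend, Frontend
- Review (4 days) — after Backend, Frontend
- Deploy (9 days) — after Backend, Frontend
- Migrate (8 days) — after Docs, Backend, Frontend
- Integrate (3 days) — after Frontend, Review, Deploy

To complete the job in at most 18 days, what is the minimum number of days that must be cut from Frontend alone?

1

Current finish: 19 days; target: 18.
Frontend is on every critical path, so each day cut from Frontend cuts the finish by one (this holds down to a finish of 15).
Need 19 − 18 = 1 day off Frontend → Frontend becomes 6 days, finish becomes 18.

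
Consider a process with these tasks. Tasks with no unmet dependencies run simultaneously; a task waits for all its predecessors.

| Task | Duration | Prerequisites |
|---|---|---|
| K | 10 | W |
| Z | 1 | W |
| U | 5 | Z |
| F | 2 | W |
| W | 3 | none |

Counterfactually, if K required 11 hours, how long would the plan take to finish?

As given, the longest chain is W→K = 3+10 = 13, so the finish is 13 hours.
Since K is critical, the +1 change carries straight to that chain (now 14 hours).
No other chain overtakes it, so the finish is 14 hours.

14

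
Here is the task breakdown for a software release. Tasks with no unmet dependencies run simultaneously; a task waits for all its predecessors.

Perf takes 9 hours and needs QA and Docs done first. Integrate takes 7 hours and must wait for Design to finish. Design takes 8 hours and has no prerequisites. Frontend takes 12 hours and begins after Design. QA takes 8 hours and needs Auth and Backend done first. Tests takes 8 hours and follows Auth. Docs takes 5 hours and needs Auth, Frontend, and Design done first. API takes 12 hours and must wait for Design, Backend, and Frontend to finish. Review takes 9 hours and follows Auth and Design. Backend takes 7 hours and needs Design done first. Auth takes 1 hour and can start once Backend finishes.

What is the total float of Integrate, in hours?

Critical path: Design→Frontend→Docs→Perf = 8+12+5+9 = 34, so the finish is 34 hours.
Longest path through Integrate: 15 hours (earliest finish 15, latest finish 34).
Slack of Integrate = 27 − 8 = 19 hours.

19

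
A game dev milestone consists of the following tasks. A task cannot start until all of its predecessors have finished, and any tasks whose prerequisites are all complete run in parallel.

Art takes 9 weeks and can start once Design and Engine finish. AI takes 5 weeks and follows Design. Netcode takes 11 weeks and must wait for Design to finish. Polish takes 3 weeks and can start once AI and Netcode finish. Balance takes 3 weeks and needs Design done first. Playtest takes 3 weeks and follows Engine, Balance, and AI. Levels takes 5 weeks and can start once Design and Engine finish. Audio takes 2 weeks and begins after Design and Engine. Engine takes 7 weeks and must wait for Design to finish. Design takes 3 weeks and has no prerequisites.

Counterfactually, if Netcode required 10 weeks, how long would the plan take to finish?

The binding path is Design→Engine→Art = 3+7+9 = 19; finish at 19 weeks.
Netcode has 2 weeks of float (longest path through it is 17).
That remains the longest chain; total 19 weeks.

19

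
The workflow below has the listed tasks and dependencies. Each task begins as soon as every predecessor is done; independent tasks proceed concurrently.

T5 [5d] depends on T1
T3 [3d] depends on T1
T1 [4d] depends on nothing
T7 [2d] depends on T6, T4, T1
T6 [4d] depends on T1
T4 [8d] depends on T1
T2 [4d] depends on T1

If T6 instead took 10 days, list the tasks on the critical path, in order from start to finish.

As given, the longest chain is T1→T4→T7 = 4+8+2 = 14, so the finish is 14 days.
The longest path through T6 is only 10 days, so T6 has float 4.
Now T1→T6→T7 = 4+10+2 = 16 is longest, so the finish becomes 16 days.

T1, T6, T7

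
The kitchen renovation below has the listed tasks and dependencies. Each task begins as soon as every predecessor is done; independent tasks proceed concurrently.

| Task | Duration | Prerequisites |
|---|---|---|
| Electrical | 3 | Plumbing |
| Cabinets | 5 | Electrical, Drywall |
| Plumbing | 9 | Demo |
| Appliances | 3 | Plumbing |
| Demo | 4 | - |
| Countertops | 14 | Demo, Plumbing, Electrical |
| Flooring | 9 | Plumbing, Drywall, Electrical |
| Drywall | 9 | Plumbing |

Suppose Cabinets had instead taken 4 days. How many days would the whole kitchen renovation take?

Baseline: Demo→Plumbing→Drywall→Flooring = 4+9+9+9 = 31 → 31 days.
Cabinets is off the critical path — its longest chain is 27 days, giving 4 of slack.
That remains the longest chain; total 31 days.

31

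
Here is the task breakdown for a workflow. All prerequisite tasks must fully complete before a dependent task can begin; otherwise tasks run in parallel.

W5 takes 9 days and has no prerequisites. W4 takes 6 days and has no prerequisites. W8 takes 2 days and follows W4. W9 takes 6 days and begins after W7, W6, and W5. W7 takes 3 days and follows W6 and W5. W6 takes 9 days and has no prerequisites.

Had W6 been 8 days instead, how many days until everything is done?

Baseline: W6→W7→W9 = 9+3+6 = 18 → 18 days.
Since W6 is critical, the -1 change carries straight to that chain (now 17 days).
New critical path: W5→W7→W9 = 9+3+6 = 18 ⇒ 18 days.

18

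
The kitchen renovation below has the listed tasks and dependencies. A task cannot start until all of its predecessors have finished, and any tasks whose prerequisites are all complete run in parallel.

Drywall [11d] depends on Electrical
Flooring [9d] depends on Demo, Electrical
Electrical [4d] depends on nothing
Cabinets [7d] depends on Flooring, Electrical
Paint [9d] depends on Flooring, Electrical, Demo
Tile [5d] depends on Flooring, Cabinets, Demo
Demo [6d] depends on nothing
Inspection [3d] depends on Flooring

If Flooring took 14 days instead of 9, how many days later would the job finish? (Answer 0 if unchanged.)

5

Critical path before the change: Demo→Flooring→Cabinets→Tile = 6+9+7+5 = 27 giving 27 days.
Flooring is on the critical path; changing it to 14 makes that path 32 days.
The critical path is still Demo→Flooring→Cabinets→Tile; finish is now 32 days.
Change in finish: 32 − 27 = +5 days.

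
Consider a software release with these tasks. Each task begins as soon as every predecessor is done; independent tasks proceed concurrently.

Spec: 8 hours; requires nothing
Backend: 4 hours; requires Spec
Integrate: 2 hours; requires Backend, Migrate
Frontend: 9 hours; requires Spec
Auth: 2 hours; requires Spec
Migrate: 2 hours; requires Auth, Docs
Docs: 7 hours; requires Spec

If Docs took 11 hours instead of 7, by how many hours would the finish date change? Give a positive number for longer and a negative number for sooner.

4

As given, the longest chain is Spec→Docs→Migrate→Integrate = 8+7+2+2 = 19, so the finish is 19 hours.
Docs lies on that path, so at 11 hours the path becomes 23 hours.
The critical path is still Spec→Docs→Migrate→Integrate; finish is now 23 hours.
Change in finish: 23 − 19 = +4 hours.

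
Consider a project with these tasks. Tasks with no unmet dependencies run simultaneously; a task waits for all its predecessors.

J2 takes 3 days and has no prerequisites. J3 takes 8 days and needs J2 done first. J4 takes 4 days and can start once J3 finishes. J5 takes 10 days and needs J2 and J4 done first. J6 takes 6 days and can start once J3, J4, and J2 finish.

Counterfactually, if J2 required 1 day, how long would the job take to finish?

Critical path before the change: J2→J3→J4→J5 = 3+8+4+10 = 25 giving 25 days.
J2 lies on that path, so at 1 day the path becomes 23 days.
No other chain overtakes it, so the finish is 23 days.

23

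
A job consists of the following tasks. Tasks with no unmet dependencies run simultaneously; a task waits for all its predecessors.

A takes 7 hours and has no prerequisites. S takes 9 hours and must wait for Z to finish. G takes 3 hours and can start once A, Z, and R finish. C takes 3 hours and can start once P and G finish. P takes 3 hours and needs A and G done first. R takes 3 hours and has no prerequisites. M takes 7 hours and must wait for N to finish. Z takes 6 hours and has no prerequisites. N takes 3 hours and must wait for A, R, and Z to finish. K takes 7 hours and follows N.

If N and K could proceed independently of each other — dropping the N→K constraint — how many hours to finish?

Original critical path: A→N→M = 7+3+7 = 17 ⇒ 17 hours.
Without N→K, K's earliest start moves from 10 to 0.
The longest chain is now A→N→M = 7+3+7 = 17, so the job takes 17 hours.

17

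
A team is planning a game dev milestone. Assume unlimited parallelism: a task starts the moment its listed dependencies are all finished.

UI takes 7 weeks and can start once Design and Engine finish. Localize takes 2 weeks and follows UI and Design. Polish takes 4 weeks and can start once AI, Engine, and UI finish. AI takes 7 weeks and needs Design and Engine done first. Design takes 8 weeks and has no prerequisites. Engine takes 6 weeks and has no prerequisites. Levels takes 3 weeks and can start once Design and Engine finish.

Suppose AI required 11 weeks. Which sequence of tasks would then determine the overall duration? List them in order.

The binding path is Design→AI→Polish = 8+7+4 = 19; finish at 19 weeks.
AI is on the critical path; changing it to 11 makes that path 23 weeks.
The critical path is still Design→AI→Polish; finish is now 23 weeks.

Design, AI, Polish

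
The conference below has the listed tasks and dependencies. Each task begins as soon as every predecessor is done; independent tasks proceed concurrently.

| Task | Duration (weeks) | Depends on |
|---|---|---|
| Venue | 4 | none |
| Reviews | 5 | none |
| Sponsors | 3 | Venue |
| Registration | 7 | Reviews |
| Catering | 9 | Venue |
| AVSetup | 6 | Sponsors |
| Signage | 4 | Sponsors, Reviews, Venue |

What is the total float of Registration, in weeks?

The longest chain is Venue→Sponsors→AVSetup = 4+3+6 = 13; overall finish 13 weeks.
The longest chain containing Registration totals 12 weeks.
So Registration can slip 13 − 12 = 1 week.

1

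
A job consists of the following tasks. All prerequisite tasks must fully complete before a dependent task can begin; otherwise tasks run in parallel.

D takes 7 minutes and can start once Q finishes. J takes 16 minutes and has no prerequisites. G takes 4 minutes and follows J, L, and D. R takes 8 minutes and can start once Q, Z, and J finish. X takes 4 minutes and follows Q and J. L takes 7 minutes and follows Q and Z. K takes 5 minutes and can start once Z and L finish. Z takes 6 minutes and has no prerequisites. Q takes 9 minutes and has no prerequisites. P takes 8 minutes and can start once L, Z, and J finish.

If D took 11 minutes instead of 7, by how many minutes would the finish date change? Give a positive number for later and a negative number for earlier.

0

Critical path before the change: Q→L→P = 9+7+8 = 24 giving 24 minutes.
The longest path through D is only 20 minutes, so D has float 4.
That remains the longest chain; total 24 minutes.
Change in finish: 24 − 24 = +0 minutes.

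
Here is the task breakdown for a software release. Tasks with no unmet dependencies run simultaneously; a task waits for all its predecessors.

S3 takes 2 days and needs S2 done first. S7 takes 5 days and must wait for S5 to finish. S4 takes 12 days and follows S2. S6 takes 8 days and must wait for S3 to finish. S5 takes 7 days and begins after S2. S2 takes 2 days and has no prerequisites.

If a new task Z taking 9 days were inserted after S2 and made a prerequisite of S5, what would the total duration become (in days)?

Originally the project takes 14 days.
With Z inserted, S5 now waits for max(S2, Z).
New critical path: S2→Z→S5→S7 = 2+9+7+5 = 23 ⇒ 23 days.

23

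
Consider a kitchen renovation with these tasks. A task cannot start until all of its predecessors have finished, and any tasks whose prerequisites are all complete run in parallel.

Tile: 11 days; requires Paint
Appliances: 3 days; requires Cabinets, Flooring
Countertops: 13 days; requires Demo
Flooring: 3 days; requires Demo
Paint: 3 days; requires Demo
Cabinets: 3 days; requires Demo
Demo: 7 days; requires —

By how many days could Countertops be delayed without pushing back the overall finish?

1

Critical path: Demo→Paint→Tile = 7+3+11 = 21, so the finish is 21 days.
Countertops finishes as early as 20 and must finish by 21.
So Countertops can slip 21 − 20 = 1 day.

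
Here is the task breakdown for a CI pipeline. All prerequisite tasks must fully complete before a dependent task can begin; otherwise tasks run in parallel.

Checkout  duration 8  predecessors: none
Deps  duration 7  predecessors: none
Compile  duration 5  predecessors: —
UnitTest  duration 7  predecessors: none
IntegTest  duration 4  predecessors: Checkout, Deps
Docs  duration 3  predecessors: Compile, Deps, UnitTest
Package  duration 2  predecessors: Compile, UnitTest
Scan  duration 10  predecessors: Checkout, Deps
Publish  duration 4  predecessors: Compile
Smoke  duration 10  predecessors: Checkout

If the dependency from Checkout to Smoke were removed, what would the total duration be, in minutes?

Before: longest chain Checkout→Scan = 8+10 = 18, finish 18.
Without Checkout→Smoke, Smoke's earliest start moves from 8 to 0.
After: Checkout→Scan = 8+10 = 18 → 18 minutes.

18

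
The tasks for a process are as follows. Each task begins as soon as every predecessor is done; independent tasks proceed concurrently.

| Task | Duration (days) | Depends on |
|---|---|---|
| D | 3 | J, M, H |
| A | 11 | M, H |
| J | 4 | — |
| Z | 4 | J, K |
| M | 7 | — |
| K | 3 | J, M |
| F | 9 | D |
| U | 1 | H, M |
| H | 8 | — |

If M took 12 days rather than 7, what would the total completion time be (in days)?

24

Baseline: H→D→F = 8+3+9 = 20 → 20 days.
M is off the critical path — its longest chain is 19 days, giving 1 of slack.
Now M→D→F = 12+3+9 = 24 is longest, so the finish becomes 24 days.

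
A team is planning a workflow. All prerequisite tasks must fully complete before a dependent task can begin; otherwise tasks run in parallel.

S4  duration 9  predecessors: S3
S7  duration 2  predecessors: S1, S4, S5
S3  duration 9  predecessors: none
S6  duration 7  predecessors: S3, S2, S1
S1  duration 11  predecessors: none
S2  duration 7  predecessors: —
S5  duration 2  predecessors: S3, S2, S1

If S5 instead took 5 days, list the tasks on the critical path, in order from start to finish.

As given, the longest chain is S3→S4→S7 = 9+9+2 = 20, so the finish is 20 days.
S5 has 5 days of float (longest path through it is 15).
That remains the longest chain; total 20 days.

S3, S4, S7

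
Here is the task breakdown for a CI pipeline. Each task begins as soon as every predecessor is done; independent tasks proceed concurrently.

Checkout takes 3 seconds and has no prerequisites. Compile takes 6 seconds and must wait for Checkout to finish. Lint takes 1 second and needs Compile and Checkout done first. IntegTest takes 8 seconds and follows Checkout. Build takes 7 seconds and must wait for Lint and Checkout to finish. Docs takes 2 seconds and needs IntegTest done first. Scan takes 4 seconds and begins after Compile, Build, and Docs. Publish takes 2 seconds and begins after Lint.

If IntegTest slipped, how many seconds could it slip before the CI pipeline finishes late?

Critical path: Checkout→Compile→Lint→Build→Scan = 3+6+1+7+4 = 21, so the finish is 21 seconds.
The longest chain containing IntegTest totals 17 seconds.
Float = 21 − 17 = 4.

4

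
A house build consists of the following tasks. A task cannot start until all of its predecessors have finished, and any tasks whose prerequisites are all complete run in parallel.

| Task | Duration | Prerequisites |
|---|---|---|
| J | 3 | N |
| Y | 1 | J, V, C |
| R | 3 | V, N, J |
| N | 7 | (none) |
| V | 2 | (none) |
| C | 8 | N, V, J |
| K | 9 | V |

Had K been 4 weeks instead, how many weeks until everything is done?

19

Baseline: N→J→C→Y = 7+3+8+1 = 19 → 19 weeks.
K has 8 weeks of float (longest path through it is 11).
That remains the longest chain; total 19 weeks.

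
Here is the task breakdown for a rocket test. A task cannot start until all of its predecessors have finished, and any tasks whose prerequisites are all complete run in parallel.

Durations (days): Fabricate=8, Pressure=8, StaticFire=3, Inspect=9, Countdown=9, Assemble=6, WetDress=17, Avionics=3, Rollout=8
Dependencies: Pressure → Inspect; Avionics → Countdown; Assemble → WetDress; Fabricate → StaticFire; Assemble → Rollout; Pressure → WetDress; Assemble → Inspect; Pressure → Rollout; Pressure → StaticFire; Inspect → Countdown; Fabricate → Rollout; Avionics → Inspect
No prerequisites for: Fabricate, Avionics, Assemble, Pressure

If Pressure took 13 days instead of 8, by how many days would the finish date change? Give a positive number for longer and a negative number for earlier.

5

Actual critical path: Pressure→Inspect→Countdown = 8+9+9 = 26 ⇒ 26 days.
Since Pressure is critical, the +5 change carries straight to that chain (now 31 days).
No other chain overtakes it, so the finish is 31 days.
Change in finish: 31 − 26 = +5 days.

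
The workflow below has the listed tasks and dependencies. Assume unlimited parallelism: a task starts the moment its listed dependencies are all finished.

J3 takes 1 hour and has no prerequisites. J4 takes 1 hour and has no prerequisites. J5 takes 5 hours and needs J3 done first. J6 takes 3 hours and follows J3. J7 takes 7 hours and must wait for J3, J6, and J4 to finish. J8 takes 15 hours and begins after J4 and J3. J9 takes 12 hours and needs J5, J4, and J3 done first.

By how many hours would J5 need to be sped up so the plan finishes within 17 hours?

Current finish: 18 hours; target: 17.
J5 is on every critical path, so each hour cut from J5 cuts the finish by one (this holds down to a finish of 16).
Need 18 − 17 = 1 hour off J5 → J5 becomes 4 hours, finish becomes 17.

1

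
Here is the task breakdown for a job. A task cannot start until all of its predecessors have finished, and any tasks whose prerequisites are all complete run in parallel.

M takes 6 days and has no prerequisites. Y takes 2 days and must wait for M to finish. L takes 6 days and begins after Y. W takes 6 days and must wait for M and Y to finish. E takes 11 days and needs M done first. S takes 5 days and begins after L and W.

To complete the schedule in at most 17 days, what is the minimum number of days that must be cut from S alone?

2

Current finish: 19 days; target: 17.
S is on every critical path, so each day cut from S cuts the finish by one (this holds down to a finish of 17).
Need 19 − 17 = 2 days off S → S becomes 3 days, finish becomes 17.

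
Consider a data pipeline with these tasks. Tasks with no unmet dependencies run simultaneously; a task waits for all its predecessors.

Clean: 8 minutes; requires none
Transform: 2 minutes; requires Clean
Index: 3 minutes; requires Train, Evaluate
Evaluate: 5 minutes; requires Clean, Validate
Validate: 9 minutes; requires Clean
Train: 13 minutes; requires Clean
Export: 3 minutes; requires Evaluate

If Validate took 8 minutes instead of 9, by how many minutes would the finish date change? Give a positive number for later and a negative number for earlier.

-1

Critical path before the change: Clean→Validate→Evaluate→Export = 8+9+5+3 = 25 giving 25 minutes.
Validate is on the critical path; changing it to 8 makes that path 24 minutes.
The critical path is still Clean→Validate→Evaluate→Export; finish is now 24 minutes.
Change in finish: 24 − 25 = -1 minutes.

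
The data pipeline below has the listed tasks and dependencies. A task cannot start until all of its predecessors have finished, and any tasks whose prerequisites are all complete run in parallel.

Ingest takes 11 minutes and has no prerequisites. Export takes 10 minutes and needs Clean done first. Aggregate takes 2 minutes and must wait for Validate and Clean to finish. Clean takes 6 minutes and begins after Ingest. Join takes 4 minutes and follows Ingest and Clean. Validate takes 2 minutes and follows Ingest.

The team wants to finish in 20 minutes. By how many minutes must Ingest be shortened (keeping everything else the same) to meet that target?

7

Current finish: 27 minutes; target: 20.
Ingest is on every critical path, so each minute cut from Ingest cuts the finish by one (this holds down to a finish of 17).
Need 27 − 20 = 7 minutes off Ingest → Ingest becomes 4 minutes, finish becomes 20.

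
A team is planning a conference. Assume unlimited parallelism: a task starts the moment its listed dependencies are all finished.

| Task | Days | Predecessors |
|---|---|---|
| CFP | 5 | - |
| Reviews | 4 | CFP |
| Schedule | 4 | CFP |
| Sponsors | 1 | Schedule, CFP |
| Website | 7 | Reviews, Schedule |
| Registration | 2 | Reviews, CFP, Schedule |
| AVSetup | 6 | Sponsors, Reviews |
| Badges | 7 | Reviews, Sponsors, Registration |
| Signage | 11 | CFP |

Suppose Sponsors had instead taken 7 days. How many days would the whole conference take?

Critical path before the change: CFP→Reviews→Registration→Badges = 5+4+2+7 = 18 giving 18 days.
The longest path through Sponsors is only 17 days, so Sponsors has float 1.
The binding chain switches to CFP→Schedule→Sponsors→Badges = 5+4+7+7 = 23; finish 23 days.

23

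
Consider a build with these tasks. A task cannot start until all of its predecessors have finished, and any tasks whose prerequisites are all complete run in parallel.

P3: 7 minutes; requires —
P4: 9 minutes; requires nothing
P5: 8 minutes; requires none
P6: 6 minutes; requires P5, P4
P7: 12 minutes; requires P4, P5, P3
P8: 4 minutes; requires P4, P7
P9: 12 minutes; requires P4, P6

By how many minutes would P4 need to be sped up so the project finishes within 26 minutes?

1

Current finish: 27 minutes; target: 26.
P4 is on every critical path, so each minute cut from P4 cuts the finish by one (this holds down to a finish of 26).
Need 27 − 26 = 1 minute off P4 → P4 becomes 8 minutes, finish becomes 26.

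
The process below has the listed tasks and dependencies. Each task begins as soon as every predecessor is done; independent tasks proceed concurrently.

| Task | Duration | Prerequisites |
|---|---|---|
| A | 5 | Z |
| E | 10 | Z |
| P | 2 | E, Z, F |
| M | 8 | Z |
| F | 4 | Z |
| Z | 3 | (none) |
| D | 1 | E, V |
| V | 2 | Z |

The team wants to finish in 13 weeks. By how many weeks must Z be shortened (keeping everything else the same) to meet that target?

2

Current finish: 15 weeks; target: 13.
Z is on every critical path, so each week cut from Z cuts the finish by one (this holds down to a finish of 13).
Need 15 − 13 = 2 weeks off Z → Z becomes 1 week, finish becomes 13.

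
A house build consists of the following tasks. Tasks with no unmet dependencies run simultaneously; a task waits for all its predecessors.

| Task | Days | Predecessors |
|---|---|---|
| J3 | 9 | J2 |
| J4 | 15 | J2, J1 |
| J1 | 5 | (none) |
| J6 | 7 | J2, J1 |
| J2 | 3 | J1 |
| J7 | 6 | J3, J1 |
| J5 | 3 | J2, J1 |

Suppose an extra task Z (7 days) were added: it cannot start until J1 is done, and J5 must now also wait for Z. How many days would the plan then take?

Originally the plan takes 23 days.
With Z inserted, J5 now waits for max(J2, J1, Z).
New critical path: J1→J2→J3→J7 = 5+3+9+6 = 23 ⇒ 23 days.

23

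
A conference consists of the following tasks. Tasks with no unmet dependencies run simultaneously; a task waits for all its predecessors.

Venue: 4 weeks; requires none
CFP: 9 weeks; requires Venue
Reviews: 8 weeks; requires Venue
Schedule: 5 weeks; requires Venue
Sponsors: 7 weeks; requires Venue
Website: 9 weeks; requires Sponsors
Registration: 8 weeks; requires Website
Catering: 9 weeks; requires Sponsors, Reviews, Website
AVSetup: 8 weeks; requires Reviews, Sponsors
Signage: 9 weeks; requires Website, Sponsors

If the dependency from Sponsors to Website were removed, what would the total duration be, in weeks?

21

Before: longest chain Venue→Sponsors→Website→Catering = 4+7+9+9 = 29, finish 29.
Without Sponsors→Website, Website's earliest start moves from 11 to 0.
New critical path: Venue→Reviews→Catering = 4+8+9 = 21 ⇒ 21 weeks.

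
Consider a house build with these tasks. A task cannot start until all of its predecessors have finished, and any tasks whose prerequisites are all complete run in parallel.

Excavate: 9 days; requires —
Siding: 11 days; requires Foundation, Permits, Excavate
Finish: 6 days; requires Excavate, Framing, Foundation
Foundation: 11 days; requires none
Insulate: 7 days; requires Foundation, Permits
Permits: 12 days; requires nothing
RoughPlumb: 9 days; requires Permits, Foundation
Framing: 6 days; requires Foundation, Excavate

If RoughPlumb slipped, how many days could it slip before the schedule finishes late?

2

Permits→Siding = 12+11 = 23 sets the makespan at 23 days.
Longest path through RoughPlumb: 21 days (earliest finish 21, latest finish 23).
Float = 23 − 21 = 2.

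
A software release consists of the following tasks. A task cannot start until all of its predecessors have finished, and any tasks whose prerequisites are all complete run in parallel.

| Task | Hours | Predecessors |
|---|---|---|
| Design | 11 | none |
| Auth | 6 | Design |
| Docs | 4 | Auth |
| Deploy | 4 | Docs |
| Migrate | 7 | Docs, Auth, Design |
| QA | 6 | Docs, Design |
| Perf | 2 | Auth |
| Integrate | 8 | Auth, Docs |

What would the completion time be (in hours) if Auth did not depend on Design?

Before: longest chain Design→Auth→Docs→Integrate = 11+6+4+8 = 29, finish 29.
Without Design→Auth, Auth's earliest start moves from 11 to 0.
The longest chain is now Design→Migrate = 11+7 = 18, so the plan takes 18 hours.

18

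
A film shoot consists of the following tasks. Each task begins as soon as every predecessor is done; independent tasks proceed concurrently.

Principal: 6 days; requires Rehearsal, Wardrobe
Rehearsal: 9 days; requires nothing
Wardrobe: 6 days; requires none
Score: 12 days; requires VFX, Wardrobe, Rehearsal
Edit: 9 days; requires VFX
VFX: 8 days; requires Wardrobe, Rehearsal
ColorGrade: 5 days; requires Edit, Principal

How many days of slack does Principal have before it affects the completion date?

11

Rehearsal→VFX→Edit→ColorGrade = 9+8+9+5 = 31 sets the makespan at 31 days.
Principal finishes as early as 15 and must finish by 26.
Float = 31 − 20 = 11.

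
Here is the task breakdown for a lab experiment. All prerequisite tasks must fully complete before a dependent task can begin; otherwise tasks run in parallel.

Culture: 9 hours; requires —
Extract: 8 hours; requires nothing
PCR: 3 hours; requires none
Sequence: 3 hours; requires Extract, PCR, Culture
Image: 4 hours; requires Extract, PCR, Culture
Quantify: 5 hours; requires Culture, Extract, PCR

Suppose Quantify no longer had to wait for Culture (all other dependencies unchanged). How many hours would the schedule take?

Original critical path: Culture→Quantify = 9+5 = 14 ⇒ 14 hours.
Without Culture→Quantify, Quantify's earliest start moves from 9 to 8.
The longest chain is now Culture→Image = 9+4 = 13, so the schedule takes 13 hours.

13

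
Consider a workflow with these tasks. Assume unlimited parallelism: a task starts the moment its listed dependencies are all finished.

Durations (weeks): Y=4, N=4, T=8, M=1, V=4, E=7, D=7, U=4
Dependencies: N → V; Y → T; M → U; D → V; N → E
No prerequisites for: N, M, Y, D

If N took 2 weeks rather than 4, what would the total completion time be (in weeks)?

12

The binding path is Y→T = 4+8 = 12; finish at 12 weeks.
The longest path through N is only 11 weeks, so N has float 1.
The critical path is still Y→T; finish is now 12 weeks.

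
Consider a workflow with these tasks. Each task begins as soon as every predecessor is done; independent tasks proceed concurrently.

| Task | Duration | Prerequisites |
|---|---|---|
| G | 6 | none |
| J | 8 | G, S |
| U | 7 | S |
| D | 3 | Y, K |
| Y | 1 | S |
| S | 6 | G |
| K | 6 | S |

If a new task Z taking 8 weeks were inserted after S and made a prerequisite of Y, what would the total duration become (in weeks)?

Originally the plan takes 21 weeks.
With Z inserted, Y now waits for max(S, Z).
New critical path: G→S→Z→Y→D = 6+6+8+1+3 = 24 ⇒ 24 weeks.

24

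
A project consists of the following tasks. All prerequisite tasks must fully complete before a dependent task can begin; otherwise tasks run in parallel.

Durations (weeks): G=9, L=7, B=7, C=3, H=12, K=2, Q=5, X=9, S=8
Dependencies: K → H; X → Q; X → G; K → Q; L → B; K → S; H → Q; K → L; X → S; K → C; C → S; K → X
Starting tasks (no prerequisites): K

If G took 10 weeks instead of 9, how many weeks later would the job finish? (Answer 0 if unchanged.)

1

As given, the longest chain is K→X→G = 2+9+9 = 20, so the finish is 20 weeks.
G lies on that path, so at 10 weeks the path becomes 21 weeks.
No other chain overtakes it, so the finish is 21 weeks.
Change in finish: 21 − 20 = +1 weeks.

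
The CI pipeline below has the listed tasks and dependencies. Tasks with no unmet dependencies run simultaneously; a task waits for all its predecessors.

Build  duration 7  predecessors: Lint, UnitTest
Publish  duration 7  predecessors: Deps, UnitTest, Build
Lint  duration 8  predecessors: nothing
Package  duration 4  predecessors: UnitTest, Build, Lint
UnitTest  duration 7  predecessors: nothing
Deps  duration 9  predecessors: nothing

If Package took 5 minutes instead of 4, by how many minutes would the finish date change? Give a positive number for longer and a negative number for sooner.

As given, the longest chain is Lint→Build→Publish = 8+7+7 = 22, so the finish is 22 minutes.
Package is off the critical path — its longest chain is 19 minutes, giving 3 of slack.
That remains the longest chain; total 22 minutes.
Change in finish: 22 − 22 = +0 minutes.

0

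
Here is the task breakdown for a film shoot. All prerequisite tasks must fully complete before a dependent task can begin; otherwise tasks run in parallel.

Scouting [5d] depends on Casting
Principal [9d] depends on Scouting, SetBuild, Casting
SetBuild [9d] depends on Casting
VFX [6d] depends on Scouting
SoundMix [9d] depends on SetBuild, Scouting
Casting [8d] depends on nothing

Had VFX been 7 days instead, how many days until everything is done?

The binding path is Casting→SetBuild→Principal = 8+9+9 = 26; finish at 26 days.
The longest path through VFX is only 19 days, so VFX has float 7.
That remains the longest chain; total 26 days.

26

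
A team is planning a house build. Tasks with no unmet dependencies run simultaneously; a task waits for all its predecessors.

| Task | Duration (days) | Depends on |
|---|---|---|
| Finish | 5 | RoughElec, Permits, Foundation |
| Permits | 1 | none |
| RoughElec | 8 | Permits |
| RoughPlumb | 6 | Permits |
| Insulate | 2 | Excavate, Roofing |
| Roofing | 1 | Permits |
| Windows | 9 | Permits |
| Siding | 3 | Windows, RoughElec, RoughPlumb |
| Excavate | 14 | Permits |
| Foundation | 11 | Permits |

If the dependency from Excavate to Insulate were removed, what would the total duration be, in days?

With the dependency in place, Permits→Excavate→Insulate = 1+14+2 = 17 sets the finish at 17 days.
Without Excavate→Insulate, Insulate's earliest start moves from 15 to 2.
New critical path: Permits→Foundation→Finish = 1+11+5 = 17 ⇒ 17 days.

17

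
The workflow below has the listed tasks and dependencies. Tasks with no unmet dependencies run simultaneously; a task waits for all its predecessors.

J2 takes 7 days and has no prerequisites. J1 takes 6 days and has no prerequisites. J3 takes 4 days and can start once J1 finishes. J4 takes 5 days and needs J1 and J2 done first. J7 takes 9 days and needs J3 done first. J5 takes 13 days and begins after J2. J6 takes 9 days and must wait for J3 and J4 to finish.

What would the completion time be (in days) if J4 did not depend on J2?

Before: longest chain J2→J4→J6 = 7+5+9 = 21, finish 21.
Without J2→J4, J4's earliest start moves from 7 to 6.
After: J1→J4→J6 = 6+5+9 = 20 → 20 days.

20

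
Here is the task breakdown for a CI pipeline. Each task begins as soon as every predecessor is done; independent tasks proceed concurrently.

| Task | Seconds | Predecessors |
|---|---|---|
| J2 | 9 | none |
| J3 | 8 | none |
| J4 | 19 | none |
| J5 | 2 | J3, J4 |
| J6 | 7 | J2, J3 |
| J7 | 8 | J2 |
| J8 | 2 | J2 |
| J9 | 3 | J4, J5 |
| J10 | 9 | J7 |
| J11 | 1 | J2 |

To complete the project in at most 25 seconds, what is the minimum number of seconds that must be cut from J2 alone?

Current finish: 26 seconds; target: 25.
J2 is on every critical path, so each second cut from J2 cuts the finish by one (this holds down to a finish of 24).
Need 26 − 25 = 1 second off J2 → J2 becomes 8 seconds, finish becomes 25.

1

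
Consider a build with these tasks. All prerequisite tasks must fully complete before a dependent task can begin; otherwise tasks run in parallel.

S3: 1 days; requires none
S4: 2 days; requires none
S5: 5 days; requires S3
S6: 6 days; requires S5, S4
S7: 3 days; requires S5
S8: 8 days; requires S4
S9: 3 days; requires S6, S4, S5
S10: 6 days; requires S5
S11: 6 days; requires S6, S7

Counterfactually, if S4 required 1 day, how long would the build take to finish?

18

The binding path is S3→S5→S6→S11 = 1+5+6+6 = 18; finish at 18 days.
S4 is off the critical path — its longest chain is 14 days, giving 4 of slack.
The critical path is still S3→S5→S6→S11; finish is now 18 days.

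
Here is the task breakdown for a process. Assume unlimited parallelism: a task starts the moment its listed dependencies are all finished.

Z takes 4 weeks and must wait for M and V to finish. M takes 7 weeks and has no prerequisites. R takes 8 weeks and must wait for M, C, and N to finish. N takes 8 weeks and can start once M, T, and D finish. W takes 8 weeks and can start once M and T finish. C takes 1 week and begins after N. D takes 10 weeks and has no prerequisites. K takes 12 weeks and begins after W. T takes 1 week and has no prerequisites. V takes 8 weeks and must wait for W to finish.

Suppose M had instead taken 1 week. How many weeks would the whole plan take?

Baseline: M→W→V→Z = 7+8+8+4 = 27 → 27 weeks.
Since M is critical, the -6 change carries straight to that chain (now 21 weeks).
Now D→N→C→R = 10+8+1+8 = 27 is longest, so the finish becomes 27 weeks.

27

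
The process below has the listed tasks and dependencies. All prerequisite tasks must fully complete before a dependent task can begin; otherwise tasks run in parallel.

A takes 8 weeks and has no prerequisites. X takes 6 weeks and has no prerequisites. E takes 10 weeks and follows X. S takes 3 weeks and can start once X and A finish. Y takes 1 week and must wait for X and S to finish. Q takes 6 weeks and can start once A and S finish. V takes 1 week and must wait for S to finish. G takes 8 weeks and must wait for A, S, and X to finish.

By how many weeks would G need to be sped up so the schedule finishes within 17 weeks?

2

Current finish: 19 weeks; target: 17.
G is on every critical path, so each week cut from G cuts the finish by one (this holds down to a finish of 17).
Need 19 − 17 = 2 weeks off G → G becomes 6 weeks, finish becomes 17.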